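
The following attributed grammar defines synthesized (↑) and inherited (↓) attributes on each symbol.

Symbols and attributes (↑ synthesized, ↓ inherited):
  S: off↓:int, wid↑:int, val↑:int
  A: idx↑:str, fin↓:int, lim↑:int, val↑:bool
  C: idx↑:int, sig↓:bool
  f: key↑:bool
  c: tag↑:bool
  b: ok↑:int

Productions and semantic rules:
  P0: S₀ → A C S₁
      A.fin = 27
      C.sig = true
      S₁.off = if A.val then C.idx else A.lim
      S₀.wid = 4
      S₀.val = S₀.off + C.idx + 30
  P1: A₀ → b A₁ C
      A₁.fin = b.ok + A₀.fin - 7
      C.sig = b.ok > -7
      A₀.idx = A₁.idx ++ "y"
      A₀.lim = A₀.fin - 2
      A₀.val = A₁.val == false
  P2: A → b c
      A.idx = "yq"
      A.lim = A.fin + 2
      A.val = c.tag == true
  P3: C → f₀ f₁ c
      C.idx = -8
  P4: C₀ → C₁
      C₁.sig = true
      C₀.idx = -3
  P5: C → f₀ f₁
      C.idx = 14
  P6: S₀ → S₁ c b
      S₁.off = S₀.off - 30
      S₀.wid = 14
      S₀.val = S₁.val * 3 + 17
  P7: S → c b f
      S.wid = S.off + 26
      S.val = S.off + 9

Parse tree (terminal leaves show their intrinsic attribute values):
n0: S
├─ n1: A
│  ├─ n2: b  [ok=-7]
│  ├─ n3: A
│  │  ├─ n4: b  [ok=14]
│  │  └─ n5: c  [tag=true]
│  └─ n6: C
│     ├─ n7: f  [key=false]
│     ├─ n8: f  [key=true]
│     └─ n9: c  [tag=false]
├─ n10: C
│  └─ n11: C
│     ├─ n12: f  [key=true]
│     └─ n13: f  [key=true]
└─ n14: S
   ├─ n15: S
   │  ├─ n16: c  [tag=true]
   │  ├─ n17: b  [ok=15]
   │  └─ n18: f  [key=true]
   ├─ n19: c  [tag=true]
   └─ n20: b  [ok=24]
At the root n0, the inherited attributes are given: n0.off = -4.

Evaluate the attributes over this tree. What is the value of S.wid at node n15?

21

1. n0.off = -4  [given at root]
2. n1.fin = 27  [27]
3. n2.ok = -7  [terminal]
4. n3.fin = 13  [b.ok + A₀.fin - 7]
5. n4.ok = 14  [terminal]
6. n5.tag = true  [terminal]
7. n3.idx = "yq"  ["yq"]
8. n3.lim = 15  [A.fin + 2]
9. n3.val = true  [c.tag == true]
10. n6.sig = false  [b.ok > -7]
11. n7.key = false  [terminal]
12. n8.key = true  [terminal]
13. n9.tag = false  [terminal]
14. n6.idx = -8  [-8]
15. n1.idx = "yqy"  [A₁.idx ++ "y"]
16. n1.lim = 25  [A₀.fin - 2]
17. n1.val = false  [A₁.val == false]
18. n10.sig = true  [true]
19. n11.sig = true  [true]
20. n12.key = true  [terminal]
21. n13.key = true  [terminal]
22. n11.idx = 14  [14]
23. n10.idx = -3  [-3]
24. n14.off = 25  [if A.val then C.idx else A.lim]
25. n15.off = -5  [S₀.off - 30]
26. n16.tag = true  [terminal]
27. n17.ok = 15  [terminal]
28. n18.key = true  [terminal]
29. n15.wid = 21  [S.off + 26]
30. n15.val = 4  [S.off + 9]
31. n19.tag = true  [terminal]
32. n20.ok = 24  [terminal]
33. n14.wid = 14  [14]
34. n14.val = 29  [S₁.val * 3 + 17]
35. n0.wid = 4  [4]
36. n0.val = 23  [S₀.off + C.idx + 30]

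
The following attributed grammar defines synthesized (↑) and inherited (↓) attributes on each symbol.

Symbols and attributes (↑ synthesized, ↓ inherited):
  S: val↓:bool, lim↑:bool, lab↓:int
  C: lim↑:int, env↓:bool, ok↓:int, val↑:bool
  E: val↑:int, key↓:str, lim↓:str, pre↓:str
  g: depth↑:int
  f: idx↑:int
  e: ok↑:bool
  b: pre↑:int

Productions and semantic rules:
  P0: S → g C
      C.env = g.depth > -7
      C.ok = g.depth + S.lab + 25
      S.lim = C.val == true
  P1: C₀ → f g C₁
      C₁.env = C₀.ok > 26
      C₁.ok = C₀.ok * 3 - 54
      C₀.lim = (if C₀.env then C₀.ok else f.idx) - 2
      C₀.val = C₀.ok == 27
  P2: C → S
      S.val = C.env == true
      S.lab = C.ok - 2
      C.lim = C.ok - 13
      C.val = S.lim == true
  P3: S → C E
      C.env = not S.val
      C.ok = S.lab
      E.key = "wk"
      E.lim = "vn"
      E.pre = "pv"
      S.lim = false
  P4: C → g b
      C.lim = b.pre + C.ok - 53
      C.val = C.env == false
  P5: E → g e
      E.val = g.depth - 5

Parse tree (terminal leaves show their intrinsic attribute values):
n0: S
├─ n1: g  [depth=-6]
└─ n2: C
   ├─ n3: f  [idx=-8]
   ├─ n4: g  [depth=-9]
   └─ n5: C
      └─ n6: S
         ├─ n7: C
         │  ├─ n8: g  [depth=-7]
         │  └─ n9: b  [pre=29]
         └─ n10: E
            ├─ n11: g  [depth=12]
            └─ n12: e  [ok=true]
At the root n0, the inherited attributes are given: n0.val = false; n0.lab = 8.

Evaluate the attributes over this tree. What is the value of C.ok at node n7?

1. n0.val = false  [given at root]
2. n0.lab = 8  [given at root]
3. n1.depth = -6  [terminal]
4. n2.env = true  [g.depth > -7]
5. n2.ok = 27  [g.depth + S.lab + 25]
6. n3.idx = -8  [terminal]
7. n4.depth = -9  [terminal]
8. n5.env = true  [C₀.ok > 26]
9. n5.ok = 27  [C₀.ok * 3 - 54]
10. n6.val = true  [C.env == true]
11. n6.lab = 25  [C.ok - 2]
12. n7.env = false  [not S.val]
13. n7.ok = 25  [S.lab]
14. n8.depth = -7  [terminal]
15. n9.pre = 29  [terminal]
16. n7.lim = 1  [b.pre + C.ok - 53]
17. n7.val = true  [C.env == false]
18. n10.key = "wk"  ["wk"]
19. n10.lim = "vn"  ["vn"]
20. n10.pre = "pv"  ["pv"]
21. n11.depth = 12  [terminal]
22. n12.ok = true  [terminal]
23. n10.val = 7  [g.depth - 5]
24. n6.lim = false  [false]
25. n5.lim = 14  [C.ok - 13]
26. n5.val = false  [S.lim == true]
27. n2.lim = 25  [(if C₀.env then C₀.ok else f.idx) - 2]
28. n2.val = true  [C₀.ok == 27]
29. n0.lim = true  [C.val == true]

25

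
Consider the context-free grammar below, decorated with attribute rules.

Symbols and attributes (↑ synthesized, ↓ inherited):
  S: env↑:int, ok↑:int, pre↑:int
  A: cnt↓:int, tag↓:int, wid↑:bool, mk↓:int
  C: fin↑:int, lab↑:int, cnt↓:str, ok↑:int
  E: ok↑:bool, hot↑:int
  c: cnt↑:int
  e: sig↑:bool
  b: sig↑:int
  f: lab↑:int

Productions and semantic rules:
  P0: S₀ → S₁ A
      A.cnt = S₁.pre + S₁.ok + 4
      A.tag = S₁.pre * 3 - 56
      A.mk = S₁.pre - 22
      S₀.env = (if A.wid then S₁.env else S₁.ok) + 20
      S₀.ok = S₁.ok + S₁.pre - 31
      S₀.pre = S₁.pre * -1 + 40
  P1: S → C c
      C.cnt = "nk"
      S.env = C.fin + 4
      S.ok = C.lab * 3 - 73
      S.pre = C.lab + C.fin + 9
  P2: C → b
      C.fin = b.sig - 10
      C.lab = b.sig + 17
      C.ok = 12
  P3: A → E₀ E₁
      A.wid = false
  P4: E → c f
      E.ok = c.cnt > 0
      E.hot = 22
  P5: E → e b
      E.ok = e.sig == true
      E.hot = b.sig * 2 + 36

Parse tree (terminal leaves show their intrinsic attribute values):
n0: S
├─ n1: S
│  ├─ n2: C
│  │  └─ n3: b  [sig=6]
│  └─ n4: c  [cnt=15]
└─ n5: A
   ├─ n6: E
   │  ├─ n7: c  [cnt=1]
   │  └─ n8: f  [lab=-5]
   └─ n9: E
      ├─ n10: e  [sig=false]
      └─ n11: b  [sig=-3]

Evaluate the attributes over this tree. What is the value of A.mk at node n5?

1. n2.cnt = "nk"  ["nk"]
2. n3.sig = 6  [terminal]
3. n2.fin = -4  [b.sig - 10]
4. n2.lab = 23  [b.sig + 17]
5. n2.ok = 12  [12]
6. n4.cnt = 15  [terminal]
7. n1.env = 0  [C.fin + 4]
8. n1.ok = -4  [C.lab * 3 - 73]
9. n1.pre = 28  [C.lab + C.fin + 9]
10. n5.cnt = 28  [S₁.pre + S₁.ok + 4]
11. n5.tag = 28  [S₁.pre * 3 - 56]
12. n5.mk = 6  [S₁.pre - 22]
13. n7.cnt = 1  [terminal]
14. n8.lab = -5  [terminal]
15. n6.ok = true  [c.cnt > 0]
16. n6.hot = 22  [22]
17. n10.sig = false  [terminal]
18. n11.sig = -3  [terminal]
19. n9.ok = false  [e.sig == true]
20. n9.hot = 30  [b.sig * 2 + 36]
21. n5.wid = false  [false]
22. n0.env = 16  [(if A.wid then S₁.env else S₁.ok) + 20]
23. n0.ok = -7  [S₁.ok + S₁.pre - 31]
24. n0.pre = 12  [S₁.pre * -1 + 40]

6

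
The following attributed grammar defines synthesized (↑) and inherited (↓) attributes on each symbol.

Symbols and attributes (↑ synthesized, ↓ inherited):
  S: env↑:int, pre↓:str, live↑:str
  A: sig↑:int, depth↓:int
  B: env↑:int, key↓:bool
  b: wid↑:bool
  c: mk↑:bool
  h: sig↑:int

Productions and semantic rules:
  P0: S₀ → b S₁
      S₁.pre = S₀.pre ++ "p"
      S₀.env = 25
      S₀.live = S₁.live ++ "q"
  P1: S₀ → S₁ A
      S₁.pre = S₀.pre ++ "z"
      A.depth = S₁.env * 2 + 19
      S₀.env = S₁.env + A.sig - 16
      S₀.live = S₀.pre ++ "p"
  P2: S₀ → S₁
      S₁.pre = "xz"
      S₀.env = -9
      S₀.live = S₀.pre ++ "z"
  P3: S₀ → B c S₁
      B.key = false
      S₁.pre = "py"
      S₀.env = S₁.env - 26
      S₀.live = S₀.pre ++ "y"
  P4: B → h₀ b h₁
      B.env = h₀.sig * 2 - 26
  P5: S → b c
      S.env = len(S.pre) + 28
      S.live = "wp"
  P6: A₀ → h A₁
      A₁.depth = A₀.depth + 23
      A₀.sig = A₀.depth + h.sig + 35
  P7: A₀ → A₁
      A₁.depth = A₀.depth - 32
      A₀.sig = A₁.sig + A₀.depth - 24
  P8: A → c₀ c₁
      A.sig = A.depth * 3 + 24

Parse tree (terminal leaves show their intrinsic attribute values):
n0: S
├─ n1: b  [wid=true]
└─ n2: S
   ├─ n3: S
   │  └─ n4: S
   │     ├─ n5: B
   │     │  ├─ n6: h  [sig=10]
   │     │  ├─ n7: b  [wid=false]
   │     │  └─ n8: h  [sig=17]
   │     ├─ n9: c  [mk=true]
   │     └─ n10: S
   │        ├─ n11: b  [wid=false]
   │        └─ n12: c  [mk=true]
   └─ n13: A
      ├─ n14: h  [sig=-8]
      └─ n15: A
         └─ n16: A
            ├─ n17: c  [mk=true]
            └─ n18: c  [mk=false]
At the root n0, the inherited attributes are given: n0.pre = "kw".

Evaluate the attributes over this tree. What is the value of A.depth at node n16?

1. n0.pre = "kw"  [given at root]
2. n1.wid = true  [terminal]
3. n2.pre = "kwp"  [S₀.pre ++ "p"]
4. n3.pre = "kwpz"  [S₀.pre ++ "z"]
5. n4.pre = "xz"  ["xz"]
6. n5.key = false  [false]
7. n6.sig = 10  [terminal]
8. n7.wid = false  [terminal]
9. n8.sig = 17  [terminal]
10. n5.env = -6  [h₀.sig * 2 - 26]
11. n9.mk = true  [terminal]
12. n10.pre = "py"  ["py"]
13. n11.wid = false  [terminal]
14. n12.mk = true  [terminal]
15. n10.env = 30  [len(S.pre) + 28]
16. n10.live = "wp"  ["wp"]
17. n4.env = 4  [S₁.env - 26]
18. n4.live = "xzy"  [S₀.pre ++ "y"]
19. n3.env = -9  [-9]
20. n3.live = "kwpzz"  [S₀.pre ++ "z"]
21. n13.depth = 1  [S₁.env * 2 + 19]
22. n14.sig = -8  [terminal]
23. n15.depth = 24  [A₀.depth + 23]
24. n16.depth = -8  [A₀.depth - 32]
25. n17.mk = true  [terminal]
26. n18.mk = false  [terminal]
27. n16.sig = 0  [A.depth * 3 + 24]
28. n15.sig = 0  [A₁.sig + A₀.depth - 24]
29. n13.sig = 28  [A₀.depth + h.sig + 35]
30. n2.env = 3  [S₁.env + A.sig - 16]
31. n2.live = "kwpp"  [S₀.pre ++ "p"]
32. n0.env = 25  [25]
33. n0.live = "kwppq"  [S₁.live ++ "q"]

-8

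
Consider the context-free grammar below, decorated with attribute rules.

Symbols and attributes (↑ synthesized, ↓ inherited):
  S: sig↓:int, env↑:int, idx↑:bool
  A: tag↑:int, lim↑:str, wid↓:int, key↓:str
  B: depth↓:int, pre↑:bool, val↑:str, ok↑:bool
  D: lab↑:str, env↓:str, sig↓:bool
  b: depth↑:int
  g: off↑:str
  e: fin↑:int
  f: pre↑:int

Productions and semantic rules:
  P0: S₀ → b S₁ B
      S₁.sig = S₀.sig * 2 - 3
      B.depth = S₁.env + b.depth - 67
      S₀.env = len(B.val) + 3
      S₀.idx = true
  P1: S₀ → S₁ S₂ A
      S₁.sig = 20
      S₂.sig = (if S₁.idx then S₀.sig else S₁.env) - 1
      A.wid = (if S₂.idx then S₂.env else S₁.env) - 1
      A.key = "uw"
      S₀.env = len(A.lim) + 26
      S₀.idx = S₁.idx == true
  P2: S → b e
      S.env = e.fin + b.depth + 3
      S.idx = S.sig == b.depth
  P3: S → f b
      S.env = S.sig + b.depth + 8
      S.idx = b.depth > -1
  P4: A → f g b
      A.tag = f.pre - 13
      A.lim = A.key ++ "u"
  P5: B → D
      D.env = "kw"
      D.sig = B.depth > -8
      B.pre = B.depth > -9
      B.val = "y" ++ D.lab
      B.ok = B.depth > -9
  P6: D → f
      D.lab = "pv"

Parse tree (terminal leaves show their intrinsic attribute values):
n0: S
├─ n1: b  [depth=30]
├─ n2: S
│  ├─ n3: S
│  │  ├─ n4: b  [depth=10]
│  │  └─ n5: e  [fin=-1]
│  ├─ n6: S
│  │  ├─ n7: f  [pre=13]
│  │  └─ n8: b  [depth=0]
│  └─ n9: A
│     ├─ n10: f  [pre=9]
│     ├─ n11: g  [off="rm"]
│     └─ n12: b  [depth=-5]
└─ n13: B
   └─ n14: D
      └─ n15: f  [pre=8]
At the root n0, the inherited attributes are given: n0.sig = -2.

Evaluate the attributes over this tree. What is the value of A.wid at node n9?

18

1. n0.sig = -2  [given at root]
2. n1.depth = 30  [terminal]
3. n2.sig = -7  [S₀.sig * 2 - 3]
4. n3.sig = 20  [20]
5. n4.depth = 10  [terminal]
6. n5.fin = -1  [terminal]
7. n3.env = 12  [e.fin + b.depth + 3]
8. n3.idx = false  [S.sig == b.depth]
9. n6.sig = 11  [(if S₁.idx then S₀.sig else S₁.env) - 1]
10. n7.pre = 13  [terminal]
11. n8.depth = 0  [terminal]
12. n6.env = 19  [S.sig + b.depth + 8]
13. n6.idx = true  [b.depth > -1]
14. n9.wid = 18  [(if S₂.idx then S₂.env else S₁.env) - 1]
15. n9.key = "uw"  ["uw"]
16. n10.pre = 9  [terminal]
17. n11.off = "rm"  [terminal]
18. n12.depth = -5  [terminal]
19. n9.tag = -4  [f.pre - 13]
20. n9.lim = "uwu"  [A.key ++ "u"]
21. n2.env = 29  [len(A.lim) + 26]
22. n2.idx = false  [S₁.idx == true]
23. n13.depth = -8  [S₁.env + b.depth - 67]
24. n14.env = "kw"  ["kw"]
25. n14.sig = false  [B.depth > -8]
26. n15.pre = 8  [terminal]
27. n14.lab = "pv"  ["pv"]
28. n13.pre = true  [B.depth > -9]
29. n13.val = "ypv"  ["y" ++ D.lab]
30. n13.ok = true  [B.depth > -9]
31. n0.env = 6  [len(B.val) + 3]
32. n0.idx = true  [true]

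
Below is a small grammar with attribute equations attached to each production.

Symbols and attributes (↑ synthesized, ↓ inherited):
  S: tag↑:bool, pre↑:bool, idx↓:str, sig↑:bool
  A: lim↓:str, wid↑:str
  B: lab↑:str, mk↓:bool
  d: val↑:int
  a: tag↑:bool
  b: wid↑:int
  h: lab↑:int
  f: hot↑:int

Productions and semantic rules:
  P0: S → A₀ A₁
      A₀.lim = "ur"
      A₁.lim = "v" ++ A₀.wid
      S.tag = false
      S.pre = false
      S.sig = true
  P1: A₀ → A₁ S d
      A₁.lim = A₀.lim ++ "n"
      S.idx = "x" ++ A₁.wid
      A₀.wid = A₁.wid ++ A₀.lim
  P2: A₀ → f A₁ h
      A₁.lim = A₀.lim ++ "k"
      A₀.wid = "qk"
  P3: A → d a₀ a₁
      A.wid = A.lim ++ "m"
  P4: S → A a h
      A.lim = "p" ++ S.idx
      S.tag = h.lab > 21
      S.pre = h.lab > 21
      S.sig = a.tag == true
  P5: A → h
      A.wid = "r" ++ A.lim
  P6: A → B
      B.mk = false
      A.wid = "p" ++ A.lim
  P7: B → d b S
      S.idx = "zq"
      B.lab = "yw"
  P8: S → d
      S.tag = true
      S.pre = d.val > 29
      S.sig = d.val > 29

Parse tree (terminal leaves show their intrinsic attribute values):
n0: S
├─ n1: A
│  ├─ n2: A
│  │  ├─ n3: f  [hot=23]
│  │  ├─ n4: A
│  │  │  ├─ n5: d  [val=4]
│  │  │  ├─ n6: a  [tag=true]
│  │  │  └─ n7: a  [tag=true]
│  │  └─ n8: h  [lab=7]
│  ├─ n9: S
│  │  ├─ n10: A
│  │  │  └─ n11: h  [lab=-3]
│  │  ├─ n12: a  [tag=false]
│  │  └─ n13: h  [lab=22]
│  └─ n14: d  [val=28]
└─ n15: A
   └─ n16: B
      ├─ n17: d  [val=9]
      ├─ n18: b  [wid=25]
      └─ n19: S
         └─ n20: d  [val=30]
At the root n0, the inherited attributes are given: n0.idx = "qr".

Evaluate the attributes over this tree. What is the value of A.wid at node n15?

1. n0.idx = "qr"  [given at root]
2. n1.lim = "ur"  ["ur"]
3. n2.lim = "urn"  [A₀.lim ++ "n"]
4. n3.hot = 23  [terminal]
5. n4.lim = "urnk"  [A₀.lim ++ "k"]
6. n5.val = 4  [terminal]
7. n6.tag = true  [terminal]
8. n7.tag = true  [terminal]
9. n4.wid = "urnkm"  [A.lim ++ "m"]
10. n8.lab = 7  [terminal]
11. n2.wid = "qk"  ["qk"]
12. n9.idx = "xqk"  ["x" ++ A₁.wid]
13. n10.lim = "pxqk"  ["p" ++ S.idx]
14. n11.lab = -3  [terminal]
15. n10.wid = "rpxqk"  ["r" ++ A.lim]
16. n12.tag = false  [terminal]
17. n13.lab = 22  [terminal]
18. n9.tag = true  [h.lab > 21]
19. n9.pre = true  [h.lab > 21]
20. n9.sig = false  [a.tag == true]
21. n14.val = 28  [terminal]
22. n1.wid = "qkur"  [A₁.wid ++ A₀.lim]
23. n15.lim = "vqkur"  ["v" ++ A₀.wid]
24. n16.mk = false  [false]
25. n17.val = 9  [terminal]
26. n18.wid = 25  [terminal]
27. n19.idx = "zq"  ["zq"]
28. n20.val = 30  [terminal]
29. n19.tag = true  [true]
30. n19.pre = true  [d.val > 29]
31. n19.sig = true  [d.val > 29]
32. n16.lab = "yw"  ["yw"]
33. n15.wid = "pvqkur"  ["p" ++ A.lim]
34. n0.tag = false  [false]
35. n0.pre = false  [false]
36. n0.sig = true  [true]

"pvqkur"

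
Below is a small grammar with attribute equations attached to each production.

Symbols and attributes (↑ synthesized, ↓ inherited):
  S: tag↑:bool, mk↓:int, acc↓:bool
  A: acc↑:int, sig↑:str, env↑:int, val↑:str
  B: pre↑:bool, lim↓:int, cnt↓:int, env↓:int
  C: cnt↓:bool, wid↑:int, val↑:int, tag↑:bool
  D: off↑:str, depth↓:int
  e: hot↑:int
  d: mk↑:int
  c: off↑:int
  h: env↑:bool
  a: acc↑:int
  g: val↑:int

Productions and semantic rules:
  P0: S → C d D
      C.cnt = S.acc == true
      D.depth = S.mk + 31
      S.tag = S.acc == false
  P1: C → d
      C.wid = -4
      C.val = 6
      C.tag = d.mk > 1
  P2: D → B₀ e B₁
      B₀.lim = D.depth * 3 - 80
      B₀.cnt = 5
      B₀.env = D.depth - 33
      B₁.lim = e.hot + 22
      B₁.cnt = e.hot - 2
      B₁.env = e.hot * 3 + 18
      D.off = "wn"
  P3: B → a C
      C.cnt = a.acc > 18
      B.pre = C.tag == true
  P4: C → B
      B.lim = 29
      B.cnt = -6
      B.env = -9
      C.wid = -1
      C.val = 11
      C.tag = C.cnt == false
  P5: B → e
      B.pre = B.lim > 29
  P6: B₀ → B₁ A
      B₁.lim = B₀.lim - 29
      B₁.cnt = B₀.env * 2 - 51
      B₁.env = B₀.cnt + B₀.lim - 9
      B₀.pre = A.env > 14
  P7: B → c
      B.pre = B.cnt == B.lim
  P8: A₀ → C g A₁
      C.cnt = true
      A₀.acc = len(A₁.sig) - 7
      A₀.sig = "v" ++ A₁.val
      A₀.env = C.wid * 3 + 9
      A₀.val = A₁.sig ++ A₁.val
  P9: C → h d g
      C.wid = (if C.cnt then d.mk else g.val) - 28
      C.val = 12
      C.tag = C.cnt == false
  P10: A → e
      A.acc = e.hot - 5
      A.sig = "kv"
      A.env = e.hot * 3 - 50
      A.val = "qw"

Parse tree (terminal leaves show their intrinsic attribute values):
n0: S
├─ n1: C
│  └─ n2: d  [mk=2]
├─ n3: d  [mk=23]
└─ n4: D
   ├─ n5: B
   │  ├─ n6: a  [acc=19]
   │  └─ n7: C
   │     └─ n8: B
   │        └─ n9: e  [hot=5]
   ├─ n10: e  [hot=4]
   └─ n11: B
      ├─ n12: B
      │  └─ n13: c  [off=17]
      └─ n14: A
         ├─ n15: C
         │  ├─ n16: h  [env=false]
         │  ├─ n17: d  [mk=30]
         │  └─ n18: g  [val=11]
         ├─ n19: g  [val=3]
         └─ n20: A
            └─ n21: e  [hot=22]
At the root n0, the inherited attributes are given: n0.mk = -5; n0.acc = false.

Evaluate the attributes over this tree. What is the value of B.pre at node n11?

1. n0.mk = -5  [given at root]
2. n0.acc = false  [given at root]
3. n1.cnt = false  [S.acc == true]
4. n2.mk = 2  [terminal]
5. n1.wid = -4  [-4]
6. n1.val = 6  [6]
7. n1.tag = true  [d.mk > 1]
8. n3.mk = 23  [terminal]
9. n4.depth = 26  [S.mk + 31]
10. n5.lim = -2  [D.depth * 3 - 80]
11. n5.cnt = 5  [5]
12. n5.env = -7  [D.depth - 33]
13. n6.acc = 19  [terminal]
14. n7.cnt = true  [a.acc > 18]
15. n8.lim = 29  [29]
16. n8.cnt = -6  [-6]
17. n8.env = -9  [-9]
18. n9.hot = 5  [terminal]
19. n8.pre = false  [B.lim > 29]
20. n7.wid = -1  [-1]
21. n7.val = 11  [11]
22. n7.tag = false  [C.cnt == false]
23. n5.pre = false  [C.tag == true]
24. n10.hot = 4  [terminal]
25. n11.lim = 26  [e.hot + 22]
26. n11.cnt = 2  [e.hot - 2]
27. n11.env = 30  [e.hot * 3 + 18]
28. n12.lim = -3  [B₀.lim - 29]
29. n12.cnt = 9  [B₀.env * 2 - 51]
30. n12.env = 19  [B₀.cnt + B₀.lim - 9]
31. n13.off = 17  [terminal]
32. n12.pre = false  [B.cnt == B.lim]
33. n15.cnt = true  [true]
34. n16.env = false  [terminal]
35. n17.mk = 30  [terminal]
36. n18.val = 11  [terminal]
37. n15.wid = 2  [(if C.cnt then d.mk else g.val) - 28]
38. n15.val = 12  [12]
39. n15.tag = false  [C.cnt == false]
40. n19.val = 3  [terminal]
41. n21.hot = 22  [terminal]
42. n20.acc = 17  [e.hot - 5]
43. n20.sig = "kv"  ["kv"]
44. n20.env = 16  [e.hot * 3 - 50]
45. n20.val = "qw"  ["qw"]
46. n14.acc = -5  [len(A₁.sig) - 7]
47. n14.sig = "vqw"  ["v" ++ A₁.val]
48. n14.env = 15  [C.wid * 3 + 9]
49. n14.val = "kvqw"  [A₁.sig ++ A₁.val]
50. n11.pre = true  [A.env > 14]
51. n4.off = "wn"  ["wn"]
52. n0.tag = true  [S.acc == false]

true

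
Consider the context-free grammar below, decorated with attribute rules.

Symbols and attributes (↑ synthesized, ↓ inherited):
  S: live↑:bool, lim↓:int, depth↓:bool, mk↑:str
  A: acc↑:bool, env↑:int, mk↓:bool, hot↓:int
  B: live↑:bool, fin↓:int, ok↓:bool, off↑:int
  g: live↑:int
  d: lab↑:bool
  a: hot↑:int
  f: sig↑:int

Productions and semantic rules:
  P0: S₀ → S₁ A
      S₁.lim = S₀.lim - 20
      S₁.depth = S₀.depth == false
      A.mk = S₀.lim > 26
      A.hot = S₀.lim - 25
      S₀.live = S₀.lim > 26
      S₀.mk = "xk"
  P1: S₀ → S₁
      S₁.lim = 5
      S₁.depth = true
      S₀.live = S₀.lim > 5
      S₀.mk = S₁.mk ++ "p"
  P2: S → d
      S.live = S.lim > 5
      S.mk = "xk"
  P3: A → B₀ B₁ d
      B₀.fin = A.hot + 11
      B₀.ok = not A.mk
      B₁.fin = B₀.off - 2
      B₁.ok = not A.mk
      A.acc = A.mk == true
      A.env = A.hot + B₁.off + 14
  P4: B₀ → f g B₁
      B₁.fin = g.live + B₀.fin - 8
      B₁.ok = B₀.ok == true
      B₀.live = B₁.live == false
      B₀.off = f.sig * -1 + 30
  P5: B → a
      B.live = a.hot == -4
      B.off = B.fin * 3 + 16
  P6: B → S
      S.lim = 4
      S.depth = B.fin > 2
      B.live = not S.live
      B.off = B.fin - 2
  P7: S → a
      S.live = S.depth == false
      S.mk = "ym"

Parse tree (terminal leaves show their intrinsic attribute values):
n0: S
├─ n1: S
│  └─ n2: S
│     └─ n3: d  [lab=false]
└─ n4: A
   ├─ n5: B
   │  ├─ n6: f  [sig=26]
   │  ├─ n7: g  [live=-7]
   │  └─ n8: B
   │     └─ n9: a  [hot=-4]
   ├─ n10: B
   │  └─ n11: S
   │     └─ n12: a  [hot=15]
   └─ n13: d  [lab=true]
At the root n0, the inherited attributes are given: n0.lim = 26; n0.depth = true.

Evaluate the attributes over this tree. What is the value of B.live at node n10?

false

1. n0.lim = 26  [given at root]
2. n0.depth = true  [given at root]
3. n1.lim = 6  [S₀.lim - 20]
4. n1.depth = false  [S₀.depth == false]
5. n2.lim = 5  [5]
6. n2.depth = true  [true]
7. n3.lab = false  [terminal]
8. n2.live = false  [S.lim > 5]
9. n2.mk = "xk"  ["xk"]
10. n1.live = true  [S₀.lim > 5]
11. n1.mk = "xkp"  [S₁.mk ++ "p"]
12. n4.mk = false  [S₀.lim > 26]
13. n4.hot = 1  [S₀.lim - 25]
14. n5.fin = 12  [A.hot + 11]
15. n5.ok = true  [not A.mk]
16. n6.sig = 26  [terminal]
17. n7.live = -7  [terminal]
18. n8.fin = -3  [g.live + B₀.fin - 8]
19. n8.ok = true  [B₀.ok == true]
20. n9.hot = -4  [terminal]
21. n8.live = true  [a.hot == -4]
22. n8.off = 7  [B.fin * 3 + 16]
23. n5.live = false  [B₁.live == false]
24. n5.off = 4  [f.sig * -1 + 30]
25. n10.fin = 2  [B₀.off - 2]
26. n10.ok = true  [not A.mk]
27. n11.lim = 4  [4]
28. n11.depth = false  [B.fin > 2]
29. n12.hot = 15  [terminal]
30. n11.live = true  [S.depth == false]
31. n11.mk = "ym"  ["ym"]
32. n10.live = false  [not S.live]
33. n10.off = 0  [B.fin - 2]
34. n13.lab = true  [terminal]
35. n4.acc = false  [A.mk == true]
36. n4.env = 15  [A.hot + B₁.off + 14]
37. n0.live = false  [S₀.lim > 26]
38. n0.mk = "xk"  ["xk"]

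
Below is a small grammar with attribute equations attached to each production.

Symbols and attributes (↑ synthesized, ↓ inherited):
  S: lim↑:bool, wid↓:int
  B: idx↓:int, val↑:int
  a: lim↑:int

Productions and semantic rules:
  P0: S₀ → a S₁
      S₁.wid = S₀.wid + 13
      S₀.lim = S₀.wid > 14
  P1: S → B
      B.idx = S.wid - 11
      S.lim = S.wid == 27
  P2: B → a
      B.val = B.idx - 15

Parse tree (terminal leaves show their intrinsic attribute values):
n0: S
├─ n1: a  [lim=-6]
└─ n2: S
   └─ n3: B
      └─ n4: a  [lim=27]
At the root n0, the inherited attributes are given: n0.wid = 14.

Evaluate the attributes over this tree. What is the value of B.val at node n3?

1

1. n0.wid = 14  [given at root]
2. n1.lim = -6  [terminal]
3. n2.wid = 27  [S₀.wid + 13]
4. n3.idx = 16  [S.wid - 11]
5. n4.lim = 27  [terminal]
6. n3.val = 1  [B.idx - 15]
7. n2.lim = true  [S.wid == 27]
8. n0.lim = false  [S₀.wid > 14]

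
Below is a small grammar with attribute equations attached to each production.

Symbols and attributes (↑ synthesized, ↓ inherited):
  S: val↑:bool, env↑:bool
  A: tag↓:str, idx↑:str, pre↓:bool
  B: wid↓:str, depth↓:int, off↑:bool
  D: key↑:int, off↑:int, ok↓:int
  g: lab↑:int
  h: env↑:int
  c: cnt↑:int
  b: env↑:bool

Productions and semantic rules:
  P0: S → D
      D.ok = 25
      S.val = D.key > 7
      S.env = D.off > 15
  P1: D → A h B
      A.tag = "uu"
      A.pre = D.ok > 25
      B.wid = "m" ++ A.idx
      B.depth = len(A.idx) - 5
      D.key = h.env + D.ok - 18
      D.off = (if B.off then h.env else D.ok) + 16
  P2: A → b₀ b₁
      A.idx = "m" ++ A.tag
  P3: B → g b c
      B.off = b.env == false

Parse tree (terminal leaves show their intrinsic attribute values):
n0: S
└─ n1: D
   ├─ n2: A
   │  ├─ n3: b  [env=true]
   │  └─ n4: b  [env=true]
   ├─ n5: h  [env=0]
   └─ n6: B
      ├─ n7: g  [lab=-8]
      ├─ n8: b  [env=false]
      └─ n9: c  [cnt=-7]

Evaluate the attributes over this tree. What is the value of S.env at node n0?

true

1. n1.ok = 25  [25]
2. n2.tag = "uu"  ["uu"]
3. n2.pre = false  [D.ok > 25]
4. n3.env = true  [terminal]
5. n4.env = true  [terminal]
6. n2.idx = "muu"  ["m" ++ A.tag]
7. n5.env = 0  [terminal]
8. n6.wid = "mmuu"  ["m" ++ A.idx]
9. n6.depth = -2  [len(A.idx) - 5]
10. n7.lab = -8  [terminal]
11. n8.env = false  [terminal]
12. n9.cnt = -7  [terminal]
13. n6.off = true  [b.env == false]
14. n1.key = 7  [h.env + D.ok - 18]
15. n1.off = 16  [(if B.off then h.env else D.ok) + 16]
16. n0.val = false  [D.key > 7]
17. n0.env = true  [D.off > 15]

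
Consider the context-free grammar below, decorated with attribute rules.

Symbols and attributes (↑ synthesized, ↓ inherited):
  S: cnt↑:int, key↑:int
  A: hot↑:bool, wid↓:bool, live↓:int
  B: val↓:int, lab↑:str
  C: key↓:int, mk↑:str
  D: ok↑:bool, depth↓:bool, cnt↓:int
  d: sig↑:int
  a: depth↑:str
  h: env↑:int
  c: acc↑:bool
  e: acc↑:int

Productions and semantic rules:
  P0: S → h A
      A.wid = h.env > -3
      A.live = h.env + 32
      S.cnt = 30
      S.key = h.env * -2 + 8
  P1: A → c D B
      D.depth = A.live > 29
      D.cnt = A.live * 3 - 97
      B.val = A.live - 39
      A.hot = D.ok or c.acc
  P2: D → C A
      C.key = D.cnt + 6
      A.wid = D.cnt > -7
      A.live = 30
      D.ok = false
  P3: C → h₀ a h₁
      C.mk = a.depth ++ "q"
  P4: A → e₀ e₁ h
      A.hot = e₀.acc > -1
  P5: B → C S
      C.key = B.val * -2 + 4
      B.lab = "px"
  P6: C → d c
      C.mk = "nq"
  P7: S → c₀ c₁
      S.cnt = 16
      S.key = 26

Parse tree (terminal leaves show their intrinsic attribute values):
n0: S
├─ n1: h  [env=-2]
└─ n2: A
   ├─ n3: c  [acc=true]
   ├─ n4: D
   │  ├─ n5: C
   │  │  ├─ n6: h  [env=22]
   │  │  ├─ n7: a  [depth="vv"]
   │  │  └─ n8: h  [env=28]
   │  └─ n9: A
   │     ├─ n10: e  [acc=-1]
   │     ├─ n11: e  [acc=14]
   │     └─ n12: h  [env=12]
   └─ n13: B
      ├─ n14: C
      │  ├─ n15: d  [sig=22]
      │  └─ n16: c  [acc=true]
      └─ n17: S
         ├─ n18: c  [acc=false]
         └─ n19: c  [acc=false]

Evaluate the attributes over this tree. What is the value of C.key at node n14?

1. n1.env = -2  [terminal]
2. n2.wid = true  [h.env > -3]
3. n2.live = 30  [h.env + 32]
4. n3.acc = true  [terminal]
5. n4.depth = true  [A.live > 29]
6. n4.cnt = -7  [A.live * 3 - 97]
7. n5.key = -1  [D.cnt + 6]
8. n6.env = 22  [terminal]
9. n7.depth = "vv"  [terminal]
10. n8.env = 28  [terminal]
11. n5.mk = "vvq"  [a.depth ++ "q"]
12. n9.wid = false  [D.cnt > -7]
13. n9.live = 30  [30]
14. n10.acc = -1  [terminal]
15. n11.acc = 14  [terminal]
16. n12.env = 12  [terminal]
17. n9.hot = false  [e₀.acc > -1]
18. n4.ok = false  [false]
19. n13.val = -9  [A.live - 39]
20. n14.key = 22  [B.val * -2 + 4]
21. n15.sig = 22  [terminal]
22. n16.acc = true  [terminal]
23. n14.mk = "nq"  ["nq"]
24. n18.acc = false  [terminal]
25. n19.acc = false  [terminal]
26. n17.cnt = 16  [16]
27. n17.key = 26  [26]
28. n13.lab = "px"  ["px"]
29. n2.hot = true  [D.ok or c.acc]
30. n0.cnt = 30  [30]
31. n0.key = 12  [h.env * -2 + 8]

22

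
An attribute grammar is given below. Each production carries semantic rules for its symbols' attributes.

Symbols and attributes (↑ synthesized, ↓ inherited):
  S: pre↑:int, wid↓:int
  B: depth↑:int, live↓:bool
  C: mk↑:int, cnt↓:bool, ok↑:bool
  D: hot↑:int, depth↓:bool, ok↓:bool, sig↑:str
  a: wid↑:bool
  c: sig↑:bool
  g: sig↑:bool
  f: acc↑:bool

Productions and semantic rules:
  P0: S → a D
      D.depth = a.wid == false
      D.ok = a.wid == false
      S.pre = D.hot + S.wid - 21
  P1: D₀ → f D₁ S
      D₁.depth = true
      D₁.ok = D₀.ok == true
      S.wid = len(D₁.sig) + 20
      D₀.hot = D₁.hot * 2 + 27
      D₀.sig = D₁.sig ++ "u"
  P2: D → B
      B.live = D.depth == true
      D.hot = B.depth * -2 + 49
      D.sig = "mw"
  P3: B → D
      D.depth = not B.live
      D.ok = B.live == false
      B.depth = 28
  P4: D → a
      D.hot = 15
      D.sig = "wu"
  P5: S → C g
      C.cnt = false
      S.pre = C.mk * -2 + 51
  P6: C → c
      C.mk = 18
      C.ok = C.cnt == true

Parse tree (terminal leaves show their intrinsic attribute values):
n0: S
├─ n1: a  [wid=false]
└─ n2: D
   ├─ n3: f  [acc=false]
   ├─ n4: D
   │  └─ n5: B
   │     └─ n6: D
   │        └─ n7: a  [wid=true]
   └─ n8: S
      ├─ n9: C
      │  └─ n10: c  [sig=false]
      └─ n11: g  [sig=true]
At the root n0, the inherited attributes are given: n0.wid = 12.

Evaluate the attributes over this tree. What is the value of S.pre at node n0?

4

1. n0.wid = 12  [given at root]
2. n1.wid = false  [terminal]
3. n2.depth = true  [a.wid == false]
4. n2.ok = true  [a.wid == false]
5. n3.acc = false  [terminal]
6. n4.depth = true  [true]
7. n4.ok = true  [D₀.ok == true]
8. n5.live = true  [D.depth == true]
9. n6.depth = false  [not B.live]
10. n6.ok = false  [B.live == false]
11. n7.wid = true  [terminal]
12. n6.hot = 15  [15]
13. n6.sig = "wu"  ["wu"]
14. n5.depth = 28  [28]
15. n4.hot = -7  [B.depth * -2 + 49]
16. n4.sig = "mw"  ["mw"]
17. n8.wid = 22  [len(D₁.sig) + 20]
18. n9.cnt = false  [false]
19. n10.sig = false  [terminal]
20. n9.mk = 18  [18]
21. n9.ok = false  [C.cnt == true]
22. n11.sig = true  [terminal]
23. n8.pre = 15  [C.mk * -2 + 51]
24. n2.hot = 13  [D₁.hot * 2 + 27]
25. n2.sig = "mwu"  [D₁.sig ++ "u"]
26. n0.pre = 4  [D.hot + S.wid - 21]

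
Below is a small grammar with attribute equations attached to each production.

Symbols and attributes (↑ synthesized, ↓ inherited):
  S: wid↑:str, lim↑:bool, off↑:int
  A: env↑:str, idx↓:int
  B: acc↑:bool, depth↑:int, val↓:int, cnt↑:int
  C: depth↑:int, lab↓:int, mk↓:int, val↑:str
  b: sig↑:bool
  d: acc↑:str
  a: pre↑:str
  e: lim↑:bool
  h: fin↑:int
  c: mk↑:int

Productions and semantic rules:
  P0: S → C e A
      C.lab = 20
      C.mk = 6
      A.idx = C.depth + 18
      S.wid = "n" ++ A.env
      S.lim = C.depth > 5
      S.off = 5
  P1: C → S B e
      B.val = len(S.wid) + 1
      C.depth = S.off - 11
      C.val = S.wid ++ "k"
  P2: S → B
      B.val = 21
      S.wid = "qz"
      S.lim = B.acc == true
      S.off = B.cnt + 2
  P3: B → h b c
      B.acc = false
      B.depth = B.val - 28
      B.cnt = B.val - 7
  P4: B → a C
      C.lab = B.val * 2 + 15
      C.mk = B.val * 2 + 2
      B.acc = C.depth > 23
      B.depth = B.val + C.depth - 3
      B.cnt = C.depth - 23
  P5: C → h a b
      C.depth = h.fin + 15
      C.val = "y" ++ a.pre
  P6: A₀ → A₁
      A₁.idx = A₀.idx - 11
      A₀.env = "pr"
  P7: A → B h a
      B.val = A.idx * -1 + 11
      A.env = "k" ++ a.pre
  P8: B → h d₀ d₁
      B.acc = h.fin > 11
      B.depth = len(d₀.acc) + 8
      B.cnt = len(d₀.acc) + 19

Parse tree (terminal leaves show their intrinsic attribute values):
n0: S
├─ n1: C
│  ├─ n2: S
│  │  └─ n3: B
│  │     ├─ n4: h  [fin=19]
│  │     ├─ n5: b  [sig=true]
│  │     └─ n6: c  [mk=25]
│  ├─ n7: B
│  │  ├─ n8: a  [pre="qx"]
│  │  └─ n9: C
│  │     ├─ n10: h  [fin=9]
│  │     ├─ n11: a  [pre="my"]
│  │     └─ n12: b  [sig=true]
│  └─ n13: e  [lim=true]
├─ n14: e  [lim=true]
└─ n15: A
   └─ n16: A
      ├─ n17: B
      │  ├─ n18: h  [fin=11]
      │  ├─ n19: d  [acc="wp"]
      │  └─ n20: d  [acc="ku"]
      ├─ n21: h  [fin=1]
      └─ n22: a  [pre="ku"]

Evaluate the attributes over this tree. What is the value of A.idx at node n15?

1. n1.lab = 20  [20]
2. n1.mk = 6  [6]
3. n3.val = 21  [21]
4. n4.fin = 19  [terminal]
5. n5.sig = true  [terminal]
6. n6.mk = 25  [terminal]
7. n3.acc = false  [false]
8. n3.depth = -7  [B.val - 28]
9. n3.cnt = 14  [B.val - 7]
10. n2.wid = "qz"  ["qz"]
11. n2.lim = false  [B.acc == true]
12. n2.off = 16  [B.cnt + 2]
13. n7.val = 3  [len(S.wid) + 1]
14. n8.pre = "qx"  [terminal]
15. n9.lab = 21  [B.val * 2 + 15]
16. n9.mk = 8  [B.val * 2 + 2]
17. n10.fin = 9  [terminal]
18. n11.pre = "my"  [terminal]
19. n12.sig = true  [terminal]
20. n9.depth = 24  [h.fin + 15]
21. n9.val = "ymy"  ["y" ++ a.pre]
22. n7.acc = true  [C.depth > 23]
23. n7.depth = 24  [B.val + C.depth - 3]
24. n7.cnt = 1  [C.depth - 23]
25. n13.lim = true  [terminal]
26. n1.depth = 5  [S.off - 11]
27. n1.val = "qzk"  [S.wid ++ "k"]
28. n14.lim = true  [terminal]
29. n15.idx = 23  [C.depth + 18]
30. n16.idx = 12  [A₀.idx - 11]
31. n17.val = -1  [A.idx * -1 + 11]
32. n18.fin = 11  [terminal]
33. n19.acc = "wp"  [terminal]
34. n20.acc = "ku"  [terminal]
35. n17.acc = false  [h.fin > 11]
36. n17.depth = 10  [len(d₀.acc) + 8]
37. n17.cnt = 21  [len(d₀.acc) + 19]
38. n21.fin = 1  [terminal]
39. n22.pre = "ku"  [terminal]
40. n16.env = "kku"  ["k" ++ a.pre]
41. n15.env = "pr"  ["pr"]
42. n0.wid = "npr"  ["n" ++ A.env]
43. n0.lim = false  [C.depth > 5]
44. n0.off = 5  [5]

23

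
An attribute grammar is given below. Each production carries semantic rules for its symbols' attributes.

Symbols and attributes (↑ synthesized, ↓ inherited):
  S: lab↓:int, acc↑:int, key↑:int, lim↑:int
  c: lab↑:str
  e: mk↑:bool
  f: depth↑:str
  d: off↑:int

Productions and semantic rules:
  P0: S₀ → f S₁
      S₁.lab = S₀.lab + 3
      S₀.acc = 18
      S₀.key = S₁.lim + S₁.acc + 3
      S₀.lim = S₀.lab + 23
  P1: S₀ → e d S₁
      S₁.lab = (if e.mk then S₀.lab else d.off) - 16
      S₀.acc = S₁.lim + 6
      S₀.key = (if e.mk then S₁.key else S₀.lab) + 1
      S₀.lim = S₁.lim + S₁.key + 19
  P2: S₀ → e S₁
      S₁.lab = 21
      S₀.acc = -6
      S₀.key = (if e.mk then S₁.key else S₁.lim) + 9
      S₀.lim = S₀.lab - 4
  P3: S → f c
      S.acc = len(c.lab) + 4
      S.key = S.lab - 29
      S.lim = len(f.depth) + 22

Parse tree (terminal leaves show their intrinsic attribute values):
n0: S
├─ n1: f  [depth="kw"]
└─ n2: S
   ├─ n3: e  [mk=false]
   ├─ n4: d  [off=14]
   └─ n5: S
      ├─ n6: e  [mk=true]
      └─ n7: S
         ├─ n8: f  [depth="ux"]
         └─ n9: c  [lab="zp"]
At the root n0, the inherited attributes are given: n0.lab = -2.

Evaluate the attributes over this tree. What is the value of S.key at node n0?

1. n0.lab = -2  [given at root]
2. n1.depth = "kw"  [terminal]
3. n2.lab = 1  [S₀.lab + 3]
4. n3.mk = false  [terminal]
5. n4.off = 14  [terminal]
6. n5.lab = -2  [(if e.mk then S₀.lab else d.off) - 16]
7. n6.mk = true  [terminal]
8. n7.lab = 21  [21]
9. n8.depth = "ux"  [terminal]
10. n9.lab = "zp"  [terminal]
11. n7.acc = 6  [len(c.lab) + 4]
12. n7.key = -8  [S.lab - 29]
13. n7.lim = 24  [len(f.depth) + 22]
14. n5.acc = -6  [-6]
15. n5.key = 1  [(if e.mk then S₁.key else S₁.lim) + 9]
16. n5.lim = -6  [S₀.lab - 4]
17. n2.acc = 0  [S₁.lim + 6]
18. n2.key = 2  [(if e.mk then S₁.key else S₀.lab) + 1]
19. n2.lim = 14  [S₁.lim + S₁.key + 19]
20. n0.acc = 18  [18]
21. n0.key = 17  [S₁.lim + S₁.acc + 3]
22. n0.lim = 21  [S₀.lab + 23]

17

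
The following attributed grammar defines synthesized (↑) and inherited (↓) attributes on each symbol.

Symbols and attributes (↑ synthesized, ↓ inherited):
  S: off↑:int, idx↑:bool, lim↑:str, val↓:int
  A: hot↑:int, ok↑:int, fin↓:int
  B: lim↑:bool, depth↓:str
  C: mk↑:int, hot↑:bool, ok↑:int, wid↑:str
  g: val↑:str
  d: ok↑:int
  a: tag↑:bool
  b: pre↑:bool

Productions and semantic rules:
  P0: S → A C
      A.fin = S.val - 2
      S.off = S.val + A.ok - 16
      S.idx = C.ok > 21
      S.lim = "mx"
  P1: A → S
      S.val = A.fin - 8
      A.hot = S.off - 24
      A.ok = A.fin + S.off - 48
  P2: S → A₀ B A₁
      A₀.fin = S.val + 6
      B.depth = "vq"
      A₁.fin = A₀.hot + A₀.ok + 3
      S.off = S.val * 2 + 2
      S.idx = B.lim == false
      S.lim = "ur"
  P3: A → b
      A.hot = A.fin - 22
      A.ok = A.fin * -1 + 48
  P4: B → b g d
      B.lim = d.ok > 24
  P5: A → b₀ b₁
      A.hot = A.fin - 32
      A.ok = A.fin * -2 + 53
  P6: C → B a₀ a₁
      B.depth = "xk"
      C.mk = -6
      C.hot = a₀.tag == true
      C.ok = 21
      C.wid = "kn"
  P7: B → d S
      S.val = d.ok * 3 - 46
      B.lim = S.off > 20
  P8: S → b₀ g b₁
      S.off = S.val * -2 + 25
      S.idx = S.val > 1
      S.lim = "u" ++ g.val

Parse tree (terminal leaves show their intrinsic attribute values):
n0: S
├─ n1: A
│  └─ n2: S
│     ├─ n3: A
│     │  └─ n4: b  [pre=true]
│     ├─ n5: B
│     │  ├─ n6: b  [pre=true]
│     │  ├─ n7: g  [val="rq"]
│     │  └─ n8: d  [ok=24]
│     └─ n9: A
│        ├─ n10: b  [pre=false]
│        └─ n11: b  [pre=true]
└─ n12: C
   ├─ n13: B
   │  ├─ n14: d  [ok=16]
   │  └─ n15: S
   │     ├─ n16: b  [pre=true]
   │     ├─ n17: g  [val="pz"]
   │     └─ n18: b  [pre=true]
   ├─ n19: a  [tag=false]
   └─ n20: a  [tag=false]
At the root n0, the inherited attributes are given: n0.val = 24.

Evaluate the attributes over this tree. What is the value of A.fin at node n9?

1. n0.val = 24  [given at root]
2. n1.fin = 22  [S.val - 2]
3. n2.val = 14  [A.fin - 8]
4. n3.fin = 20  [S.val + 6]
5. n4.pre = true  [terminal]
6. n3.hot = -2  [A.fin - 22]
7. n3.ok = 28  [A.fin * -1 + 48]
8. n5.depth = "vq"  ["vq"]
9. n6.pre = true  [terminal]
10. n7.val = "rq"  [terminal]
11. n8.ok = 24  [terminal]
12. n5.lim = false  [d.ok > 24]
13. n9.fin = 29  [A₀.hot + A₀.ok + 3]
14. n10.pre = false  [terminal]
15. n11.pre = true  [terminal]
16. n9.hot = -3  [A.fin - 32]
17. n9.ok = -5  [A.fin * -2 + 53]
18. n2.off = 30  [S.val * 2 + 2]
19. n2.idx = true  [B.lim == false]
20. n2.lim = "ur"  ["ur"]
21. n1.hot = 6  [S.off - 24]
22. n1.ok = 4  [A.fin + S.off - 48]
23. n13.depth = "xk"  ["xk"]
24. n14.ok = 16  [terminal]
25. n15.val = 2  [d.ok * 3 - 46]
26. n16.pre = true  [terminal]
27. n17.val = "pz"  [terminal]
28. n18.pre = true  [terminal]
29. n15.off = 21  [S.val * -2 + 25]
30. n15.idx = true  [S.val > 1]
31. n15.lim = "upz"  ["u" ++ g.val]
32. n13.lim = true  [S.off > 20]
33. n19.tag = false  [terminal]
34. n20.tag = false  [terminal]
35. n12.mk = -6  [-6]
36. n12.hot = false  [a₀.tag == true]
37. n12.ok = 21  [21]
38. n12.wid = "kn"  ["kn"]
39. n0.off = 12  [S.val + A.ok - 16]
40. n0.idx = false  [C.ok > 21]
41. n0.lim = "mx"  ["mx"]

29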